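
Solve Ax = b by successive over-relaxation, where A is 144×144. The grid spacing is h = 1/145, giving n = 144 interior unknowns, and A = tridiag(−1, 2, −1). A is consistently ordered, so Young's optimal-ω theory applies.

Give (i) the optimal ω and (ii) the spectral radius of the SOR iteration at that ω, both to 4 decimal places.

ω* = 1.9576, ρ_SOR = 0.9576

spectrum of D⁻¹(L+U) = {cos(kπ/145) : 1≤k≤144}; ρ_J = cos(π/145) = 0.9998.
√(1 − cos²(π/145)) = sin(π/145) ≈ 0.02166.
Young: ω* = 2/(1+√(1−ρ_J²)) = 2/(1+0.02166) = 2/1.02166 = 1.9576.
ρ_SOR = ω* − 1 = 1.9576 − 1 = 0.9576.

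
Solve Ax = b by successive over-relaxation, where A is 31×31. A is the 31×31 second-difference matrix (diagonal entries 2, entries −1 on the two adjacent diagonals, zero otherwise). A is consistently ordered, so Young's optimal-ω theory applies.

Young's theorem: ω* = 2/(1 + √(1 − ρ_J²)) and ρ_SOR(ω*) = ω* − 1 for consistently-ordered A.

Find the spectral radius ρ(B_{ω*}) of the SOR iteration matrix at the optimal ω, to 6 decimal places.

ρ_SOR = 0.821465

With n=31, ρ(Jacobi) = cos(π/32) = 0.995185.
root = sin(π/32) = 0.0980171  (since 1−cos² = sin²).
ω* = 2/(1+0.0980171) = 1.821465
ρ_SOR = ω* − 1 ≈ 0.821465.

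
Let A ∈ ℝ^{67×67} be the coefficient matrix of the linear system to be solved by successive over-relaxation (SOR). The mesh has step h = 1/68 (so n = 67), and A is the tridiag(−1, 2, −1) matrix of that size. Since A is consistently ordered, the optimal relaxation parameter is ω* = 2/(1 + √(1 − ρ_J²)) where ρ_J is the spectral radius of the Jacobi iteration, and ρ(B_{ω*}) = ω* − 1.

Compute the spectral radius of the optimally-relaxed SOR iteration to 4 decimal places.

With n=67, ρ(Jacobi) = cos(π/68) = 0.9989.
√(1 − cos²(π/68)) = sin(π/68) ≈ 0.04618.
ω* = 2/(1 + 0.04618) = 2/1.04618 = 1.9117.
At ω = 1.9117 every |λ(B_ω)| = ω−1, so ρ_SOR = 0.9117.

ρ_SOR = 0.9117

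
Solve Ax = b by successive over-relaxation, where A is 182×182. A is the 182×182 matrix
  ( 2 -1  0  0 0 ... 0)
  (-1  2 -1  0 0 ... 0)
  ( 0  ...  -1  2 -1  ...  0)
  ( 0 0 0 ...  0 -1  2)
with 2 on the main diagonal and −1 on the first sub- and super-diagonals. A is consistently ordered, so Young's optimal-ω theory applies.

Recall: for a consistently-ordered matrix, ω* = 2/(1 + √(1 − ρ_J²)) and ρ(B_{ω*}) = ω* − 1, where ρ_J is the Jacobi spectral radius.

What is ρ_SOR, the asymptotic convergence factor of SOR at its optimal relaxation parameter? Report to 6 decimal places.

With n=182, ρ(Jacobi) = cos(π/183) = 0.999853.
√(1−ρ_J²) simplifies to sin(π/183) = 0.0171663.
Then 2/(1+√(1−ρ_J²)) = 2/(1+0.0171663); ω* = 2/1.0171663 = 1.966247.
Hence ρ(B_{ω*}) = 1.966247 − 1 = 0.966247.

ρ_SOR = 0.966247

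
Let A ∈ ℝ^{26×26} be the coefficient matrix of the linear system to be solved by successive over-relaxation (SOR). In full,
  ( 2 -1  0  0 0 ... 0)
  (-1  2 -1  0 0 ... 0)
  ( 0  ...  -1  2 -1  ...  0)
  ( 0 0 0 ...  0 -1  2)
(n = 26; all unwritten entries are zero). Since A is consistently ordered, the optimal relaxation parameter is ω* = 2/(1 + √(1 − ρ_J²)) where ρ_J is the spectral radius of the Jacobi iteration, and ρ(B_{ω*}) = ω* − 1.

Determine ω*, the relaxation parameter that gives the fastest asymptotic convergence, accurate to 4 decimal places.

½·tridiag(1,0,1) at n=26: λ_k = cos(kπ/27); max |λ| at k=1 ⇒ ρ_J = cos(π/27) ≈ 0.9932.
√(1 − cos²(π/27)) = sin(π/27) ≈ 0.11609.
So ω* = 2/1.11609 = 1.7920 (Young).
ρ_SOR = ω* − 1 = 1.7920 − 1 = 0.7920.

ω* = 1.7920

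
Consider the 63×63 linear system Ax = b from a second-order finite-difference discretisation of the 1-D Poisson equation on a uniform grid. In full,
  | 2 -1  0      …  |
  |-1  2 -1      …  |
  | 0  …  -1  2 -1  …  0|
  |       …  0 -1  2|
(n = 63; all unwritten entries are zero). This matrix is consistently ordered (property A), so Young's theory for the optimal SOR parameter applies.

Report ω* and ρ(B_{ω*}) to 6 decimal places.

ω* = 1.906455, ρ_SOR = 0.906455

B_J for the 63×63 system has eigenvalues cos(kπ/64); ρ_J = cos(π/64) = 0.998795.
√(1 − cos²(π/64)) = sin(π/64) ≈ 0.0490677.
ω* = 2 / (1 + 0.0490677) = 2 / 1.0490677 ≈ 1.906455.
Hence ρ(B_{ω*}) = 1.906455 − 1 = 0.906455.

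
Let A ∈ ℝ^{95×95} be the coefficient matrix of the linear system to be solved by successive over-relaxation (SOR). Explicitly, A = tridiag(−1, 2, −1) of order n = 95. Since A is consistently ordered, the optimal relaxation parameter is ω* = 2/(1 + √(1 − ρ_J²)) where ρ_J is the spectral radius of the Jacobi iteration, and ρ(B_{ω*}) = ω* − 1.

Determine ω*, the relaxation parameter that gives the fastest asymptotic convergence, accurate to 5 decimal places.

n=95: λ(B_J) = 1 − λ(A)/2 = cos(kπ/96); k=1 gives ρ_J = 0.99946.
1 − cos²(π/96) = sin²(π/96) ⇒ √(1−ρ_J²) = sin(π/96) = 0.032719.
Then 2/(1+√(1−ρ_J²)) = 2/(1+0.032719); ω* = 2/1.032719 = 1.93664.
Hence ρ(B_{ω*}) = 1.93664 − 1 = 0.93664.

ω* = 1.93664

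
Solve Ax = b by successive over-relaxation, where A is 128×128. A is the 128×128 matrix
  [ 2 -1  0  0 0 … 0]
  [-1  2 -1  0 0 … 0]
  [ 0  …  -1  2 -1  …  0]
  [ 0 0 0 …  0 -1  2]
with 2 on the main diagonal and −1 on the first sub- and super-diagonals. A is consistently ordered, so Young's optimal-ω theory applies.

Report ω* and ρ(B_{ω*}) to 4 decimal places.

ρ_J = max_k |cos(kπ/129)| = cos(π/129) = 0.9997
1 − cos²(π/129) = sin²(π/129) ⇒ √(1−ρ_J²) = sin(π/129) = 0.02435.
Young: ω* = 2/(1+√(1−ρ_J²)) = 2/(1+0.02435) = 2/1.02435 = 1.9525.
ρ_SOR = ω* − 1 ≈ 0.9525.

ω* = 1.9525, ρ_SOR = 0.9525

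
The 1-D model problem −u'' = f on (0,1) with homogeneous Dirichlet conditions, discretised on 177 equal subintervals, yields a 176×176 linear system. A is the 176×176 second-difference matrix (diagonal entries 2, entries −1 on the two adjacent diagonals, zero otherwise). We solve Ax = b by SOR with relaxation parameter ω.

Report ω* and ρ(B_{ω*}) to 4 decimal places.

With n=176, ρ(Jacobi) = cos(π/177) = 0.9998.
√(1−ρ_J²) simplifies to sin(π/177) = 0.01775.
ω* = 2/(1 + 0.01775) = 2/1.01775 = 1.9651.
ρ_SOR = ω* − 1 ≈ 0.9651.

ω* = 1.9651, ρ_SOR = 0.9651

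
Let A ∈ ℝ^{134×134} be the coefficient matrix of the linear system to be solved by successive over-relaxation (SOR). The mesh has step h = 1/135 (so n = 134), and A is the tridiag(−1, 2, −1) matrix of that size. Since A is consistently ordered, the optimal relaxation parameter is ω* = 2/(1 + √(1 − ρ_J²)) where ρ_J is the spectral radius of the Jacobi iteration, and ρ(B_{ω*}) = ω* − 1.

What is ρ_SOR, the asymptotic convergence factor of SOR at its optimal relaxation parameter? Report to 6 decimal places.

[ρ_J] n=134: ρ(B_J) = cos(π/(n+1)) = cos(π/135) = 0.999729.
√(1−ρ_J²) simplifies to sin(π/135) = 0.0232690.
ω* = 2/(1 + 0.0232690) = 2/1.0232690 = 1.954520.
ρ_SOR = ω* − 1 ≈ 0.954520.

ρ_SOR = 0.954520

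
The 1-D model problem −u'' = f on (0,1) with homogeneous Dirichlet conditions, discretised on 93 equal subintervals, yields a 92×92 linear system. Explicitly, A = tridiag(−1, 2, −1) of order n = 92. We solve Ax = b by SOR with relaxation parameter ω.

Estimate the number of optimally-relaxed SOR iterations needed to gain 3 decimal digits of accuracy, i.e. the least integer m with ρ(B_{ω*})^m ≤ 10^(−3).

½·tridiag(1,0,1) at n=92: λ_k = cos(kπ/93); max |λ| at k=1 ⇒ ρ_J = cos(π/93) ≈ 0.9994295.
√(1 − cos²(π/93)) = sin(π/93) ≈ 0.0337741.
ω* = 2 / (1 + 0.0337741) = 2 / 1.0337741 ≈ 1.9346586.
ρ_SOR = ω* − 1 ≈ 0.9346586.
For 3 digits: m = 3·ln10 / (−ln 0.9346586) = 6.90776/0.067574 = 102.225; round up → m = 103.

m = 103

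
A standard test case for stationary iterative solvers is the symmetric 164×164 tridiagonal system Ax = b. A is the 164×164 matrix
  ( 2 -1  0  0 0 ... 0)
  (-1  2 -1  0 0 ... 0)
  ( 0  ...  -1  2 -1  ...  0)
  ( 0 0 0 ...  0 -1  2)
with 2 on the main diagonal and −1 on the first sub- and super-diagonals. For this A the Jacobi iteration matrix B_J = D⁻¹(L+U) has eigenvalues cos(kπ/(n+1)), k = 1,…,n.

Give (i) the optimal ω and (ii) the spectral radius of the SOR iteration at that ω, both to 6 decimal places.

n=164: λ(B_J) = 1 − λ(A)/2 = cos(kπ/165); k=1 gives ρ_J = 0.999819.
√(1 − cos²(π/165)) = sin(π/165) ≈ 0.0190388.
ω* = 2/(1+0.0190388) = 1.962634
ρ(B_{ω*}) = ω*−1 = 0.962634

ω* = 1.962634, ρ_SOR = 0.962634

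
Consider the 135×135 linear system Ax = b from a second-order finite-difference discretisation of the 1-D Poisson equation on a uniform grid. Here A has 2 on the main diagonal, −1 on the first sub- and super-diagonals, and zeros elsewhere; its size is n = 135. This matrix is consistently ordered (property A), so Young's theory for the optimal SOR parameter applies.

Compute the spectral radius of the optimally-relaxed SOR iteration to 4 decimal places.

ρ_SOR = 0.9548

B_J for the 135×135 system has eigenvalues cos(kπ/136); ρ_J = cos(π/136) = 0.9997.
root = sin(π/136) = 0.02310  (since 1−cos² = sin²).
So ω* = 2/1.02310 = 1.9548 (Young).
and ρ(B_{ω*}) = 1.9548 − 1 = 0.9548.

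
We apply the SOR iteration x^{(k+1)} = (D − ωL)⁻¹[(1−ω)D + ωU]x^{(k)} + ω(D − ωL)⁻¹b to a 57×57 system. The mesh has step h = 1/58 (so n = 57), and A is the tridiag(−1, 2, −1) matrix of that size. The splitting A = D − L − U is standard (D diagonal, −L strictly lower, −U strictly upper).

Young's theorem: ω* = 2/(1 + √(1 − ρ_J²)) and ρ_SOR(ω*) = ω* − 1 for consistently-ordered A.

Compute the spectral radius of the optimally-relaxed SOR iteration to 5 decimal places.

ρ_J = max_k |cos(kπ/58)| = cos(π/58) = 0.99853
root = sin(π/58) = 0.054139  (since 1−cos² = sin²).
ω* = 2/(1 + 0.054139) = 2/1.054139 = 1.89728.
[ρ_SOR] ω* − 1 = 0.89728.

ρ_SOR = 0.89728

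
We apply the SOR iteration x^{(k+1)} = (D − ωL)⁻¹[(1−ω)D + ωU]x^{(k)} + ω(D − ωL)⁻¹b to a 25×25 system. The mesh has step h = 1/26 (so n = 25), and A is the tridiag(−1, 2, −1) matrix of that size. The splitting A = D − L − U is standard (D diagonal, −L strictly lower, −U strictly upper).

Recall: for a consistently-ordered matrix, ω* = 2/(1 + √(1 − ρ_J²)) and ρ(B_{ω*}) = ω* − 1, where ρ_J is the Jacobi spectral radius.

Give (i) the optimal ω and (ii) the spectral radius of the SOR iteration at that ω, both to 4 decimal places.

ω* = 1.7849, ρ_SOR = 0.7849

[ρ_J] n=25: ρ(B_J) = cos(π/(n+1)) = cos(π/26) = 0.9927.
√(1−ρ_J²) = |sin(π/26)| = 0.12054
ω* = 2/(1 + 0.12054) = 2/1.12054 = 1.7849.
ρ_SOR = ω* − 1 ≈ 0.7849.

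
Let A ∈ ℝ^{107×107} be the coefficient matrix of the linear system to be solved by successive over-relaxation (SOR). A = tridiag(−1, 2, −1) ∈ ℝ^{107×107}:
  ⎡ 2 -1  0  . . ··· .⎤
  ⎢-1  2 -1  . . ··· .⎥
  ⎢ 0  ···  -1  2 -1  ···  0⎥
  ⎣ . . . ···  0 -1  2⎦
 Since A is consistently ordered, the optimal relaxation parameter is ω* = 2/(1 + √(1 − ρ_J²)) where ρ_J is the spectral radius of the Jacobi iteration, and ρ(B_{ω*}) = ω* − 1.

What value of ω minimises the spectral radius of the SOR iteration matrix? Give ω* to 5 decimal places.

[ρ_J] n=107: ρ(B_J) = cos(π/(n+1)) = cos(π/108) = 0.99958.
√(1−ρ_J²) simplifies to sin(π/108) = 0.029085.
ω* = 2 / (1 + 0.029085) = 2 / 1.029085 ≈ 1.94347.
Hence ρ(B_{ω*}) = 1.94347 − 1 = 0.94347.

ω* = 1.94347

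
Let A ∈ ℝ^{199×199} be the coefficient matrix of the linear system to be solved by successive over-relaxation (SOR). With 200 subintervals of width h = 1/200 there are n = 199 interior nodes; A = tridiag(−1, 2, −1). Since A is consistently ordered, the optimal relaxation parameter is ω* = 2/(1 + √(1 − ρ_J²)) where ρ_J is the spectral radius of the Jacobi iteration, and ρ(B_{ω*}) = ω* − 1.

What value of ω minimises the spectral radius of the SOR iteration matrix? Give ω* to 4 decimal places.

ω* = 1.9691

½·tridiag(1,0,1) at n=199: λ_k = cos(kπ/200); max |λ| at k=1 ⇒ ρ_J = cos(π/200) ≈ 0.9999.
1 − cos²(π/200) = sin²(π/200) ⇒ √(1−ρ_J²) = sin(π/200) = 0.01571.
ω* = 2/(1+0.01571) = 1.9691
At ω = 1.9691 every |λ(B_ω)| = ω−1, so ρ_SOR = 0.9691.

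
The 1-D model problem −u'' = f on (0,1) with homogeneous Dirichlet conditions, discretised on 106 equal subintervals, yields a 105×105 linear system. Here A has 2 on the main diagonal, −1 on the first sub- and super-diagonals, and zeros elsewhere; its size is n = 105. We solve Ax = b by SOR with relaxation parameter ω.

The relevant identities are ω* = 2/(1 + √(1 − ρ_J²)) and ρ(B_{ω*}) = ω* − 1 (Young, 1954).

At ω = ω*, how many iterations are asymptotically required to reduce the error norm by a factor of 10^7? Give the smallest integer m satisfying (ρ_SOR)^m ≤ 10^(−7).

m = 272

spectrum of D⁻¹(L+U) = {cos(kπ/106) : 1≤k≤105}; ρ_J = cos(π/106) = 0.9995608.
√(1−ρ_J²) simplifies to sin(π/106) = 0.0296333.
[ω*] 2 ÷ (1 + 0.0296333) = 2 ÷ 1.0296333 = 1.9424391.
[ρ_SOR] ω* − 1 = 0.9424391.
7·ln10 = 16.1181; −ln(0.9424391) = 0.059284; m = ⌈16.1181/0.059284⌉ = ⌈271.879⌉ = 272.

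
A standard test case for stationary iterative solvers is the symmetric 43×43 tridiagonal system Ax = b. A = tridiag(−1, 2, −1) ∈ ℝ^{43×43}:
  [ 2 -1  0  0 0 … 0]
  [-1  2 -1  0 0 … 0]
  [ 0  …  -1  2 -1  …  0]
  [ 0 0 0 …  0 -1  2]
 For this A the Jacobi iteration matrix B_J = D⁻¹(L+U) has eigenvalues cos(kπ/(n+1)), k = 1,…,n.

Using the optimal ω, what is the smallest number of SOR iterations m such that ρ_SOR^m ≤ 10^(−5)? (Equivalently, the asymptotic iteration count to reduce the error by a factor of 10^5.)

m = 81

½·tridiag(1,0,1) at n=43: λ_k = cos(kπ/44); max |λ| at k=1 ⇒ ρ_J = cos(π/44) ≈ 0.9974521.
1 − cos²(π/44) = sin²(π/44) ⇒ √(1−ρ_J²) = sin(π/44) = 0.0713392.
[ω*] 2 ÷ (1 + 0.0713392) = 2 ÷ 1.0713392 = 1.8668224.
and ρ(B_{ω*}) = 1.8668224 − 1 = 0.8668224.
5·ln10 = 11.5129; −ln(0.8668224) = 0.142921; m = ⌈11.5129/0.142921⌉ = ⌈80.554⌉ = 81.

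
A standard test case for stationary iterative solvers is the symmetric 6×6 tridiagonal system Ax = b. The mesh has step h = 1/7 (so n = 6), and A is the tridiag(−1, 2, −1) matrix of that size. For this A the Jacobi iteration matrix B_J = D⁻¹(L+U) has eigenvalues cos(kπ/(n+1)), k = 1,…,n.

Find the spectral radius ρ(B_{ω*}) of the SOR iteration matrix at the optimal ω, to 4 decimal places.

ρ_SOR = 0.3948

With n=6, ρ(Jacobi) = cos(π/7) = 0.9010.
√(1 − cos²(π/7)) = sin(π/7) ≈ 0.43388.
ω* = 2/(1+0.43388) = 1.3948
ρ_SOR = ω* − 1 ≈ 0.3948.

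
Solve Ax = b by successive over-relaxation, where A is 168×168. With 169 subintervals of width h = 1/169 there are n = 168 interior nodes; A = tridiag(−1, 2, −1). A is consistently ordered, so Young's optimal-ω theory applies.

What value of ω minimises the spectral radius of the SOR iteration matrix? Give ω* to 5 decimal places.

ω* = 1.96350

B_J for the 168×168 system has eigenvalues cos(kπ/169); ρ_J = cos(π/169) = 0.99983.
√(1 − cos²(π/169)) = sin(π/169) ≈ 0.018588.
ω* = 2 / (1 + 0.018588) = 2 / 1.018588 ≈ 1.96350.
[ρ_SOR] ω* − 1 = 0.96350.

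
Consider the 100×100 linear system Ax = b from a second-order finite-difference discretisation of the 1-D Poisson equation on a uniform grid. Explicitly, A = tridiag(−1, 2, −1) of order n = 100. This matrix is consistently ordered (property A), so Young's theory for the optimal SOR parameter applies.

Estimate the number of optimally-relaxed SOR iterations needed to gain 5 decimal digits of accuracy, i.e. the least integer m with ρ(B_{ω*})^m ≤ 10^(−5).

m = 186

[ρ_J] n=100: ρ(B_J) = cos(π/(n+1)) = cos(π/101) = 0.9995163.
√(1−ρ_J²) simplifies to sin(π/101) = 0.0310999.
Then 2/(1+√(1−ρ_J²)) = 2/(1+0.0310999); ω* = 2/1.0310999 = 1.9396763.
[ρ_SOR] ω* − 1 = 0.9396763.
m ≥ 5·ln10 / (−ln 0.9396763) = 185.036; smallest integer m = 186.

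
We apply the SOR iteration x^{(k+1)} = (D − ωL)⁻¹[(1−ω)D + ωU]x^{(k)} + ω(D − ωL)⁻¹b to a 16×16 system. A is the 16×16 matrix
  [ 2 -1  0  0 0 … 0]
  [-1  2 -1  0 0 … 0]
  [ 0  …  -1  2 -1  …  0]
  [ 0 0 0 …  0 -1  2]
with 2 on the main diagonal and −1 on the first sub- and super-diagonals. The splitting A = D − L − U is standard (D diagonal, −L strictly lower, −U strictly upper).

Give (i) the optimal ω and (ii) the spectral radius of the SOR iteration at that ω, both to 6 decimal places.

ω* = 1.689547, ρ_SOR = 0.689547

ρ_J = max_k |cos(kπ/17)| = cos(π/17) = 0.982973
root = sin(π/17) = 0.1837495  (since 1−cos² = sin²).
Young: ω* = 2/(1+√(1−ρ_J²)) = 2/(1+0.1837495) = 2/1.1837495 = 1.689547.
ρ_SOR = ω* − 1 = 1.689547 − 1 = 0.689547.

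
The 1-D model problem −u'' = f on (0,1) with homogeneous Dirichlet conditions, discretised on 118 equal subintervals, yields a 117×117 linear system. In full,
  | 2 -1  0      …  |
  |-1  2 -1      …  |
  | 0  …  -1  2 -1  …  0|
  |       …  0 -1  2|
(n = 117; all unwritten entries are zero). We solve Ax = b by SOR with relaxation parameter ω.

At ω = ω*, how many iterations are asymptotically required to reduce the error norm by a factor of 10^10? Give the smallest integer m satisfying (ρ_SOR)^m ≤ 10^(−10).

m = 433

With n=117, ρ(Jacobi) = cos(π/118) = 0.9996456.
√(1−ρ_J²) = |sin(π/118)| = 0.0266205
ω* = 2/(1+0.0266205) = 1.9481396
ρ_SOR = ω* − 1 = 1.9481396 − 1 = 0.9481396.
(0.9481396)^m ≤ 10^{−10}  ⇒  m·ln(0.9481396) ≤ −10·ln10  ⇒  m ≥ 432.383  ⇒  m = 433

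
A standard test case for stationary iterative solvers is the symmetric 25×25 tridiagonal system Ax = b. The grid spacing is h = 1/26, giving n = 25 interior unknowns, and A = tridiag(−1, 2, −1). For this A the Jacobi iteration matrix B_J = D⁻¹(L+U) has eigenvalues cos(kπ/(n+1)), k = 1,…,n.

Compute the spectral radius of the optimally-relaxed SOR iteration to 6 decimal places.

½·tridiag(1,0,1) at n=25: λ_k = cos(kπ/26); max |λ| at k=1 ⇒ ρ_J = cos(π/26) ≈ 0.992709.
1 − cos²(π/26) = sin²(π/26) ⇒ √(1−ρ_J²) = sin(π/26) = 0.1205367.
[ω*] 2 ÷ (1 + 0.1205367) = 2 ÷ 1.1205367 = 1.784859.
ρ(B_{ω*}) = ω*−1 = 0.784859

ρ_SOR = 0.784859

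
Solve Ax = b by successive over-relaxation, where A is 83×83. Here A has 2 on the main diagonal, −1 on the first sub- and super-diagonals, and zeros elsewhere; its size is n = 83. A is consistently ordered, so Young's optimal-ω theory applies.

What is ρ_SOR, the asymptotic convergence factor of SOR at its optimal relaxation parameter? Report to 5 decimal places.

ρ_SOR = 0.92791

With n=83, ρ(Jacobi) = cos(π/84) = 0.99930.
√(1−ρ_J²) = |sin(π/84)| = 0.037391
ω* = 2 / (1 + 0.037391) = 2 / 1.037391 ≈ 1.92791.
At ω = 1.92791 every |λ(B_ω)| = ω−1, so ρ_SOR = 0.92791.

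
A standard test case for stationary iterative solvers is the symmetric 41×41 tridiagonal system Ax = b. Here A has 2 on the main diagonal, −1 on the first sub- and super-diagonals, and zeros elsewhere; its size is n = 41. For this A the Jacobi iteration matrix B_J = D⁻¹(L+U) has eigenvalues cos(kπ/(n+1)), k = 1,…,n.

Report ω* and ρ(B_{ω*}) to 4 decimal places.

ω* = 1.8609, ρ_SOR = 0.8609

With n=41, ρ(Jacobi) = cos(π/42) = 0.9972.
√(1−ρ_J²) = |sin(π/42)| = 0.07473
ω* = 2 / (1 + 0.07473) = 2 / 1.07473 ≈ 1.8609.
ρ_SOR = ω* − 1 = 1.8609 − 1 = 0.8609.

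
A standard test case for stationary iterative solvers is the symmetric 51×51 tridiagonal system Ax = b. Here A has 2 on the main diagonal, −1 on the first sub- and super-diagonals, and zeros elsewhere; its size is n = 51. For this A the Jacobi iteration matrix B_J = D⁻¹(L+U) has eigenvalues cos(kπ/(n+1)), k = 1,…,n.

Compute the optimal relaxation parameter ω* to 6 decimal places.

ω* = 1.886119

B_J for the 51×51 system has eigenvalues cos(kπ/52); ρ_J = cos(π/52) = 0.998176.
√(1 − cos²(π/52)) = sin(π/52) ≈ 0.0603785.
ω* = 2/(1 + 0.0603785) = 2/1.0603785 = 1.886119.
and ρ(B_{ω*}) = 1.886119 − 1 = 0.886119.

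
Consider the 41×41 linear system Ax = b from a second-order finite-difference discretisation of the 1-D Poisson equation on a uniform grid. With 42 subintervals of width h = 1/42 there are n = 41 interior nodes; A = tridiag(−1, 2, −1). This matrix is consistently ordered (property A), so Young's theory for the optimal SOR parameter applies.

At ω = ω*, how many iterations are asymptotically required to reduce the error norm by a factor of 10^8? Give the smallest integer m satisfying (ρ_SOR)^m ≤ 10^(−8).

spectrum of D⁻¹(L+U) = {cos(kπ/42) : 1≤k≤41}; ρ_J = cos(π/42) = 0.9972038.
√(1−ρ_J²) simplifies to sin(π/42) = 0.0747301.
Then 2/(1+√(1−ρ_J²)) = 2/(1+0.0747301); ω* = 2/1.0747301 = 1.8609323.
ρ(B_{ω*}) = ω*−1 = 0.8609323
For 8 digits: m = 8·ln10 / (−ln 0.8609323) = 18.4207/0.149739 = 123.019; round up → m = 124.

m = 124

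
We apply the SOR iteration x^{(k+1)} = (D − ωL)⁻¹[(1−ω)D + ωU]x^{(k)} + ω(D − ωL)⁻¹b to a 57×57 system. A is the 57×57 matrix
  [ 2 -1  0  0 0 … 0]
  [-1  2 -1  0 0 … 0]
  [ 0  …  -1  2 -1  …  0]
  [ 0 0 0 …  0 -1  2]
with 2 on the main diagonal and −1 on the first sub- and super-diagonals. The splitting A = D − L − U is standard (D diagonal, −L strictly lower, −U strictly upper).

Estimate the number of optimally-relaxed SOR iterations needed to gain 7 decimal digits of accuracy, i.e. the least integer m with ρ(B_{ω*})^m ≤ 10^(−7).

B_J for the 57×57 system has eigenvalues cos(kπ/58); ρ_J = cos(π/58) = 0.9985334.
root = sin(π/58) = 0.0541389  (since 1−cos² = sin²).
ω* = 2/(1+0.0541389) = 1.8972832
ρ(B_{ω*}) = ω*−1 = 0.8972832
ρ_SOR^m ≤ 10^(−7) ⇔ m ≥ 7·ln10/(−ln 0.8972832) = 16.1181/0.108384 = 148.713; m = ⌈148.713⌉ = 149.

m = 149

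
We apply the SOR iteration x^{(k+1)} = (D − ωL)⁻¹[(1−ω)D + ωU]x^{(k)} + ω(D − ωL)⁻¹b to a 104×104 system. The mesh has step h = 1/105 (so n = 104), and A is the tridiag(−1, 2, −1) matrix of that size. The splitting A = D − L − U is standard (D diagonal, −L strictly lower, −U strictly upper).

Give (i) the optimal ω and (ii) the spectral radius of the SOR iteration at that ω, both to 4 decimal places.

n=104: λ(B_J) = 1 − λ(A)/2 = cos(kπ/105); k=1 gives ρ_J = 0.9996.
√(1 − cos²(π/105)) = sin(π/105) ≈ 0.02992.
[ω*] 2 ÷ (1 + 0.02992) = 2 ÷ 1.02992 = 1.9419.
ρ_SOR = ω* − 1 ≈ 0.9419.

ω* = 1.9419, ρ_SOR = 0.9419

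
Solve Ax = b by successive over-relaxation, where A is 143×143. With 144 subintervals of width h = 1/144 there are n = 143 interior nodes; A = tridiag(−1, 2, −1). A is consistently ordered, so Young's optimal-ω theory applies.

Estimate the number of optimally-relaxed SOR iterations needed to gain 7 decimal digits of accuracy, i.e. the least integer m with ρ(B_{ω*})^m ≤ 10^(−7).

[ρ_J] n=143: ρ(B_J) = cos(π/(n+1)) = cos(π/144) = 0.9997620.
root = sin(π/144) = 0.0218149  (since 1−cos² = sin²).
Then 2/(1+√(1−ρ_J²)) = 2/(1+0.0218149); ω* = 2/1.0218149 = 1.9573017.
ρ(B_{ω*}) = ω*−1 = 0.9573017
Need (0.9573017)^m ≤ 10^(−7): m ≥ 7·ln10/|ln 0.9573017| = 16.1181/0.0436367 = 369.370 ⇒ m = 370.

m = 370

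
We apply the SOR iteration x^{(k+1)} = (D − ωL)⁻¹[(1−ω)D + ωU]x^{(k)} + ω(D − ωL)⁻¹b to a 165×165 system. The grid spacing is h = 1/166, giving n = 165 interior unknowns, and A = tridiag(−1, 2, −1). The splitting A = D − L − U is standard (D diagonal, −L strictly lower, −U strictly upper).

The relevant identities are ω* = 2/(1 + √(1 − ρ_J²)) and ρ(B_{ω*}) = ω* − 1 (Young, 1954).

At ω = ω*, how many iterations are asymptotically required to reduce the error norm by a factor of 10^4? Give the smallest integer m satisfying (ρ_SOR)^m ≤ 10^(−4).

m = 244

n=165: λ(B_J) = 1 − λ(A)/2 = cos(kπ/166); k=1 gives ρ_J = 0.9998209.
√(1−ρ_J²) simplifies to sin(π/166) = 0.0189241.
ω* = 2/(1+0.0189241) = 1.9628547
and ρ(B_{ω*}) = 1.9628547 − 1 = 0.9628547.
ρ_SOR^m ≤ 10^(−4) ⇔ m ≥ 4·ln10/(−ln 0.9628547) = 9.21034/0.0378528 = 243.320; m = ⌈243.320⌉ = 244.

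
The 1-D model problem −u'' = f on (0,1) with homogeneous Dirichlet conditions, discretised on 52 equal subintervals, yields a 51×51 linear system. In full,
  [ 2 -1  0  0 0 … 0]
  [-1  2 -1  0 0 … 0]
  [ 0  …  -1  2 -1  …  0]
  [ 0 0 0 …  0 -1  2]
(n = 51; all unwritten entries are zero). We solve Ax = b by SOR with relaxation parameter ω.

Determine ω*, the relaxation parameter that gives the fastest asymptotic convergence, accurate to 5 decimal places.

spectrum of D⁻¹(L+U) = {cos(kπ/52) : 1≤k≤51}; ρ_J = cos(π/52) = 0.99818.
1 − cos²(π/52) = sin²(π/52) ⇒ √(1−ρ_J²) = sin(π/52) = 0.060378.
ω* = 2/(1 + 0.060378) = 2/1.060378 = 1.88612.
ρ_SOR = ω* − 1 ≈ 0.88612.

ω* = 1.88612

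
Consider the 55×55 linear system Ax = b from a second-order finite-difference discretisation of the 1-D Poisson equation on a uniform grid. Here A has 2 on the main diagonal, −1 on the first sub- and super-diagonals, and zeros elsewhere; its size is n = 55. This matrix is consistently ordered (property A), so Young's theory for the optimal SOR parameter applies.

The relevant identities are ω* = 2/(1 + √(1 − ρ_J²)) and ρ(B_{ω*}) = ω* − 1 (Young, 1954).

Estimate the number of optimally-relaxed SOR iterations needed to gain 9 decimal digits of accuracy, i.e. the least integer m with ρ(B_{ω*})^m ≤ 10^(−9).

[ρ_J] n=55: ρ(B_J) = cos(π/(n+1)) = cos(π/56) = 0.9984268.
√(1 − cos²(π/56)) = sin(π/56) ≈ 0.0560704.
Young: ω* = 2/(1+√(1−ρ_J²)) = 2/(1+0.0560704) = 2/1.0560704 = 1.8938131.
[ρ_SOR] ω* − 1 = 0.8938131.
ρ_SOR^m ≤ 10^(−9) ⇔ m ≥ 9·ln10/(−ln 0.8938131) = 20.7233/0.112259 = 184.603; m = ⌈184.603⌉ = 185.

m = 185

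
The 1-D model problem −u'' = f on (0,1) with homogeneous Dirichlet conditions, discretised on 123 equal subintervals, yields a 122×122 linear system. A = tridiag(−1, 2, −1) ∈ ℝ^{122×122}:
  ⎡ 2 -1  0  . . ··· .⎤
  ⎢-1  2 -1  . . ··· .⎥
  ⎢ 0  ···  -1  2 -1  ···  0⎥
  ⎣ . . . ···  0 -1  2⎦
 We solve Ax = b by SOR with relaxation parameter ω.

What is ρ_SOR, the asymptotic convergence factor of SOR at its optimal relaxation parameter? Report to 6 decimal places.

½·tridiag(1,0,1) at n=122: λ_k = cos(kπ/123); max |λ| at k=1 ⇒ ρ_J = cos(π/123) ≈ 0.999674.
1 − cos²(π/123) = sin²(π/123) ⇒ √(1−ρ_J²) = sin(π/123) = 0.0255386.
[ω*] 2 ÷ (1 + 0.0255386) = 2 ÷ 1.0255386 = 1.950195.
At ω = 1.950195 every |λ(B_ω)| = ω−1, so ρ_SOR = 0.950195.

ρ_SOR = 0.950195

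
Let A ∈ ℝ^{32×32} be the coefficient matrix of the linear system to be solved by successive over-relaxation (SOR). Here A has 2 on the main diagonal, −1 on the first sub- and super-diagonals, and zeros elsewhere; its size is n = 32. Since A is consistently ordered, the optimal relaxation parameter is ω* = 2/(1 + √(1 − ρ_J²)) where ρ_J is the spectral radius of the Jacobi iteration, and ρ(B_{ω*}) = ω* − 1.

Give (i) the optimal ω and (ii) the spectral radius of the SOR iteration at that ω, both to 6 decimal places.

ω* = 1.826391, ρ_SOR = 0.826391

B_J for the 32×32 system has eigenvalues cos(kπ/33); ρ_J = cos(π/33) = 0.995472.
root = sin(π/33) = 0.0950560  (since 1−cos² = sin²).
[ω*] 2 ÷ (1 + 0.0950560) = 2 ÷ 1.0950560 = 1.826391.
ρ_SOR = ω* − 1 ≈ 0.826391.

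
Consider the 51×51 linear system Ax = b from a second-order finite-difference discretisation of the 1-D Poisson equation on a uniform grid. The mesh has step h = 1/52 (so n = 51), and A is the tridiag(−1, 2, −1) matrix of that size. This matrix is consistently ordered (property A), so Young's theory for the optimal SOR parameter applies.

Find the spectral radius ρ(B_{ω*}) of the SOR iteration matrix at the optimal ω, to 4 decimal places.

ρ_SOR = 0.8861

n=51: λ(B_J) = 1 − λ(A)/2 = cos(kπ/52); k=1 gives ρ_J = 0.9982.
√(1−ρ_J²) = |sin(π/52)| = 0.06038
ω* = 2/(1 + 0.06038) = 2/1.06038 = 1.8861.
ρ_SOR = ω* − 1 = 1.8861 − 1 = 0.8861.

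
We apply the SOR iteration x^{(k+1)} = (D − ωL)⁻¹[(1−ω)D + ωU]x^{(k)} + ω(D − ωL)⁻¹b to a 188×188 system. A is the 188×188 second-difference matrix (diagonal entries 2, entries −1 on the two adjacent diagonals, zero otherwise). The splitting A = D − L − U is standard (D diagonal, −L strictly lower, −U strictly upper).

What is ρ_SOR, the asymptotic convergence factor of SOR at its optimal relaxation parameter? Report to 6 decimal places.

ρ_SOR = 0.967301

With n=188, ρ(Jacobi) = cos(π/189) = 0.999862.
√(1−ρ_J²) simplifies to sin(π/189) = 0.0166214.
Young: ω* = 2/(1+√(1−ρ_J²)) = 2/(1+0.0166214) = 2/1.0166214 = 1.967301.
At ω = 1.967301 every |λ(B_ω)| = ω−1, so ρ_SOR = 0.967301.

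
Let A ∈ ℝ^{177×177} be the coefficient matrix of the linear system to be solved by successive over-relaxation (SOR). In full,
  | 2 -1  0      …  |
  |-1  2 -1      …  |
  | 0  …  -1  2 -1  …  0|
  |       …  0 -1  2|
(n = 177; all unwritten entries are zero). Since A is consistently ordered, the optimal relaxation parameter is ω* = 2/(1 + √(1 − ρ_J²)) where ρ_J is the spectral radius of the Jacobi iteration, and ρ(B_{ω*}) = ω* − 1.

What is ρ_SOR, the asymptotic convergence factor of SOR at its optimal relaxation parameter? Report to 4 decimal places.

n=177: λ(B_J) = 1 − λ(A)/2 = cos(kπ/178); k=1 gives ρ_J = 0.9998.
√(1−ρ_J²) simplifies to sin(π/178) = 0.01765.
ω* = 2 / (1 + 0.01765) = 2 / 1.01765 ≈ 1.9653.
At ω = 1.9653 every |λ(B_ω)| = ω−1, so ρ_SOR = 0.9653.

ρ_SOR = 0.9653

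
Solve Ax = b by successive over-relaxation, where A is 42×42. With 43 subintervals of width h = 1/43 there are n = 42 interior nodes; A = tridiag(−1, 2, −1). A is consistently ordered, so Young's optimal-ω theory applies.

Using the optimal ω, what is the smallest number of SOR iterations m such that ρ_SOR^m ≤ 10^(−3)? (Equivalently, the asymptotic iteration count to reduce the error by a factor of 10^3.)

m = 48

½·tridiag(1,0,1) at n=42: λ_k = cos(kπ/43); max |λ| at k=1 ⇒ ρ_J = cos(π/43) ≈ 0.9973323.
√(1 − cos²(π/43)) = sin(π/43) ≈ 0.0729953.
Then 2/(1+√(1−ρ_J²)) = 2/(1+0.0729953); ω* = 2/1.0729953 = 1.8639411.
At ω = 1.8639411 every |λ(B_ω)| = ω−1, so ρ_SOR = 0.8639411.
For 3 digits: m = 3·ln10 / (−ln 0.8639411) = 6.90776/0.146251 = 47.232; round up → m = 48.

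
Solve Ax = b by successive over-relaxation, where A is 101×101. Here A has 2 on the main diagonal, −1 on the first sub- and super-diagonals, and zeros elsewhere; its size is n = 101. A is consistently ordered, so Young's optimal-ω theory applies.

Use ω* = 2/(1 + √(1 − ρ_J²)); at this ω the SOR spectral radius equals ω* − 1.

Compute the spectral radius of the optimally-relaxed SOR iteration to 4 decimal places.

spectrum of D⁻¹(L+U) = {cos(kπ/102) : 1≤k≤101}; ρ_J = cos(π/102) = 0.9995.
√(1 − cos²(π/102)) = sin(π/102) ≈ 0.03080.
ω* = 2/(1 + 0.03080) = 2/1.03080 = 1.9402.
ρ_SOR = ω* − 1 ≈ 0.9402.

ρ_SOR = 0.9402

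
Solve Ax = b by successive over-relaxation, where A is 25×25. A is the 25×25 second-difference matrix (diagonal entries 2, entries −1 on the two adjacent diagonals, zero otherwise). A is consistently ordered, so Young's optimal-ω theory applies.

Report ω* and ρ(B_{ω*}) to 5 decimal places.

½·tridiag(1,0,1) at n=25: λ_k = cos(kπ/26); max |λ| at k=1 ⇒ ρ_J = cos(π/26) ≈ 0.99271.
√(1 − cos²(π/26)) = sin(π/26) ≈ 0.120537.
ω* = 2/(1+0.120537) = 1.78486
Hence ρ(B_{ω*}) = 1.78486 − 1 = 0.78486.

ω* = 1.78486, ρ_SOR = 0.78486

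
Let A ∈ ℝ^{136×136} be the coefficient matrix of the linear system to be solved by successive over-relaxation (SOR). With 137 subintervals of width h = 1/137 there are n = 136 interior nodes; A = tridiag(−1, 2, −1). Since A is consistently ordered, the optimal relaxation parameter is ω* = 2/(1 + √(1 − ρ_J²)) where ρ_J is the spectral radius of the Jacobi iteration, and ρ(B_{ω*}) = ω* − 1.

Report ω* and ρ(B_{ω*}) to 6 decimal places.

With n=136, ρ(Jacobi) = cos(π/137) = 0.999737.
root = sin(π/137) = 0.0229293  (since 1−cos² = sin²).
So ω* = 2/1.0229293 = 1.955169 (Young).
ρ_SOR = ω* − 1 ≈ 0.955169.

ω* = 1.955169, ρ_SOR = 0.955169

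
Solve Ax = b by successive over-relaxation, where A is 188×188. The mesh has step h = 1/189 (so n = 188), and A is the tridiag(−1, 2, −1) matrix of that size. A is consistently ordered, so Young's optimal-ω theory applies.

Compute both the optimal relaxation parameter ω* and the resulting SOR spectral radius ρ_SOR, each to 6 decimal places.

spectrum of D⁻¹(L+U) = {cos(kπ/189) : 1≤k≤188}; ρ_J = cos(π/189) = 0.999862.
root = sin(π/189) = 0.0166214  (since 1−cos² = sin²).
ω* = 2/(1+0.0166214) = 1.967301
ρ(B_{ω*}) = ω*−1 = 0.967301

ω* = 1.967301, ρ_SOR = 0.967301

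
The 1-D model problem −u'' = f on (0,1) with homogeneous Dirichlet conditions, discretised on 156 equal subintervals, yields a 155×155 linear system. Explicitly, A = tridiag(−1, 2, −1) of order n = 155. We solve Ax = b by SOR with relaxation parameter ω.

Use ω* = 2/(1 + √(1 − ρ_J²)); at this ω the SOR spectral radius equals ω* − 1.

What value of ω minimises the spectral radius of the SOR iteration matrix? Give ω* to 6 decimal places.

ω* = 1.960521

½·tridiag(1,0,1) at n=155: λ_k = cos(kπ/156); max |λ| at k=1 ⇒ ρ_J = cos(π/156) ≈ 0.999797.
root = sin(π/156) = 0.0201371  (since 1−cos² = sin²).
ω* = 2/(1+0.0201371) = 1.960521
[ρ_SOR] ω* − 1 = 0.960521.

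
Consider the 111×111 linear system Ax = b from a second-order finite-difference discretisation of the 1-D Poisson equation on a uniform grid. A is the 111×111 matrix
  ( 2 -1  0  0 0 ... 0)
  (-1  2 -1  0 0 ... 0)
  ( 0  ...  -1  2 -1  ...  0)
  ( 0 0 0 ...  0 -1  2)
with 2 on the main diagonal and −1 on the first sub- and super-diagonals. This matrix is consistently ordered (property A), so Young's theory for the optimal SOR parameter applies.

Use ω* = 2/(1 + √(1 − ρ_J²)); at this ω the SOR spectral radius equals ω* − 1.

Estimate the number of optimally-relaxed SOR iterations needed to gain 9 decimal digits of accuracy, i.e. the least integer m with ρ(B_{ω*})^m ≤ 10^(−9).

With n=111, ρ(Jacobi) = cos(π/112) = 0.9996066.
1 − cos²(π/112) = sin²(π/112) ⇒ √(1−ρ_J²) = sin(π/112) = 0.0280463.
ω* = 2/(1 + 0.0280463) = 2/1.0280463 = 1.9454377.
ρ_SOR = ω* − 1 ≈ 0.9454377.
For 9 digits: m = 9·ln10 / (−ln 0.9454377) = 20.7233/0.0561073 = 369.351; round up → m = 370.

m = 370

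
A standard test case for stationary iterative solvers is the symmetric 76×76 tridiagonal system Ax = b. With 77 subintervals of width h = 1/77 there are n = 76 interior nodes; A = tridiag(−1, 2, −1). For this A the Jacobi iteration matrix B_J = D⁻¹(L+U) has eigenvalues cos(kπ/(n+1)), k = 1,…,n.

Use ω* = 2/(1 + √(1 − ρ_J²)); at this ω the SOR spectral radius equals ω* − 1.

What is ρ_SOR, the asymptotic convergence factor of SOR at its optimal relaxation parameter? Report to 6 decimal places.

n=76: λ(B_J) = 1 − λ(A)/2 = cos(kπ/77); k=1 gives ρ_J = 0.999168.
√(1−ρ_J²) simplifies to sin(π/77) = 0.0407886.
ω* = 2/(1 + 0.0407886) = 2/1.0407886 = 1.921620.
ρ_SOR = ω* − 1 = 1.921620 − 1 = 0.921620.

ρ_SOR = 0.921620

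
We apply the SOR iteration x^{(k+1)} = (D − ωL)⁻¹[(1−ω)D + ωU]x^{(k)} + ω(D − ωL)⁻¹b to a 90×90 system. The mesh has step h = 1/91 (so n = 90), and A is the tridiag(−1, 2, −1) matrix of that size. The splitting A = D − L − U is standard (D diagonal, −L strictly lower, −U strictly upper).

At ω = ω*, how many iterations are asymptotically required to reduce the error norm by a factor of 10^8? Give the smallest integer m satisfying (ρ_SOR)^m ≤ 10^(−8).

m = 267

ρ_J = max_k |cos(kπ/91)| = cos(π/91) = 0.9994041
√(1−ρ_J²) = |sin(π/91)| = 0.0345161
So ω* = 2/1.0345161 = 1.9332710 (Young).
ρ(B_{ω*}) = ω*−1 = 0.9332710
(0.9332710)^m ≤ 10^{−8}  ⇒  m·ln(0.9332710) ≤ −8·ln10  ⇒  m ≥ 266.736  ⇒  m = 267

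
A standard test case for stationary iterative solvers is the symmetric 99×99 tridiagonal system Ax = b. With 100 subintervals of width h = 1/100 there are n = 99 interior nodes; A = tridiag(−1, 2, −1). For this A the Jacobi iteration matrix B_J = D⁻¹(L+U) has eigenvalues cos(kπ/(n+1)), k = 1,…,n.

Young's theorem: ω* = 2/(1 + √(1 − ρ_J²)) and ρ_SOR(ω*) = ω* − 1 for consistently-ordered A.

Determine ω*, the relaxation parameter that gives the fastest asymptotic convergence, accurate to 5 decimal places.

ω* = 1.93909

[ρ_J] n=99: ρ(B_J) = cos(π/(n+1)) = cos(π/100) = 0.99951.
1 − cos²(π/100) = sin²(π/100) ⇒ √(1−ρ_J²) = sin(π/100) = 0.031411.
ω* = 2 / (1 + 0.031411) = 2 / 1.031411 ≈ 1.93909.
ρ(B_{ω*}) = ω*−1 = 0.93909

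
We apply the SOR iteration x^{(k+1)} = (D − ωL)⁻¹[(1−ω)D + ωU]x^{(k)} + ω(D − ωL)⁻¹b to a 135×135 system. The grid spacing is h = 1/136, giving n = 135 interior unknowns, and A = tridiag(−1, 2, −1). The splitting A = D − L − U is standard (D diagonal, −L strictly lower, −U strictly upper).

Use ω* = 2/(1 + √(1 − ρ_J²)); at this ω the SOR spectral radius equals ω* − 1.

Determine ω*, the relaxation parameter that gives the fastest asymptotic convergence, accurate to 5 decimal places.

ω* = 1.95485

spectrum of D⁻¹(L+U) = {cos(kπ/136) : 1≤k≤135}; ρ_J = cos(π/136) = 0.99973.
√(1 − cos²(π/136)) = sin(π/136) ≈ 0.023098.
Then 2/(1+√(1−ρ_J²)) = 2/(1+0.023098); ω* = 2/1.023098 = 1.95485.
Hence ρ(B_{ω*}) = 1.95485 − 1 = 0.95485.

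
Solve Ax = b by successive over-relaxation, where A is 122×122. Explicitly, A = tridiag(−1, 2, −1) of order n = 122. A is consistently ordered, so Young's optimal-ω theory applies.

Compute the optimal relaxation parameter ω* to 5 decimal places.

ω* = 1.95019

With n=122, ρ(Jacobi) = cos(π/123) = 0.99967.
√(1−ρ_J²) = |sin(π/123)| = 0.025539
ω* = 2 / (1 + 0.025539) = 2 / 1.025539 ≈ 1.95019.
ρ(B_{ω*}) = ω*−1 = 0.95019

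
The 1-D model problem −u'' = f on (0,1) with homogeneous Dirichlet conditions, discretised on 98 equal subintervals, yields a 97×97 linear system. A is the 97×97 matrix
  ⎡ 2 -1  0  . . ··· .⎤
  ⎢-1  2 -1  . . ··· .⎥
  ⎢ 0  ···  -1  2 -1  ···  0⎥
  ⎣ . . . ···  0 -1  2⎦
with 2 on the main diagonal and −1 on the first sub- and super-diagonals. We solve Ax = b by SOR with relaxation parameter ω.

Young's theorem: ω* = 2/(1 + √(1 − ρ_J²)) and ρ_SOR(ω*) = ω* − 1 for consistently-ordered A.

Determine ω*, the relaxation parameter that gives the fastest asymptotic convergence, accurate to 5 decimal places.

spectrum of D⁻¹(L+U) = {cos(kπ/98) : 1≤k≤97}; ρ_J = cos(π/98) = 0.99949.
√(1−ρ_J²) = |sin(π/98)| = 0.032052
[ω*] 2 ÷ (1 + 0.032052) = 2 ÷ 1.032052 = 1.93789.
Hence ρ(B_{ω*}) = 1.93789 − 1 = 0.93789.

ω* = 1.93789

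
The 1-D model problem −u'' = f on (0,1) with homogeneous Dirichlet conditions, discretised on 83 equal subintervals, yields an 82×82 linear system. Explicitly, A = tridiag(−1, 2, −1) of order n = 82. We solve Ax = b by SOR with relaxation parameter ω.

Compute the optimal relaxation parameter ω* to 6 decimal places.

ρ_J = max_k |cos(kπ/83)| = cos(π/83) = 0.999284
1 − cos²(π/83) = sin²(π/83) ⇒ √(1−ρ_J²) = sin(π/83) = 0.0378415.
Young: ω* = 2/(1+√(1−ρ_J²)) = 2/(1+0.0378415) = 2/1.0378415 = 1.927077.
ρ(B_{ω*}) = ω*−1 = 0.927077

ω* = 1.927077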